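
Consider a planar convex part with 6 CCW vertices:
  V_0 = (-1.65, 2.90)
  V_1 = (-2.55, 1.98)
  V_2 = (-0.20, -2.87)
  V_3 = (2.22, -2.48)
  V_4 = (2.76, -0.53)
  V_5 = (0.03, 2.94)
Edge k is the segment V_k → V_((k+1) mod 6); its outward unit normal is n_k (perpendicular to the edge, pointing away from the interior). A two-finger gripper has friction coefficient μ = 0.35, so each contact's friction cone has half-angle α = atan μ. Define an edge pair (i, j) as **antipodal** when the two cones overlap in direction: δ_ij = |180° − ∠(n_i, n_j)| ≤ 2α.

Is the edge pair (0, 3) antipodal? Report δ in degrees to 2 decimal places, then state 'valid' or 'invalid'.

δ = 28.89°, valid

α = atan 0.35 = 19.29°;  2α = 38.58°
edge 0: e_0 = (-0.90, -0.92);  n_0 = (-0.7148, +0.6993)
edge 3: e_3 = (+0.54, +1.95);  n_3 = (+0.9637, -0.2669)
∠(n_0, n_3) = 151.11°
δ = |180° − 151.11°| = 28.89°
28.89° ≤ 2α = 38.58°  →  valid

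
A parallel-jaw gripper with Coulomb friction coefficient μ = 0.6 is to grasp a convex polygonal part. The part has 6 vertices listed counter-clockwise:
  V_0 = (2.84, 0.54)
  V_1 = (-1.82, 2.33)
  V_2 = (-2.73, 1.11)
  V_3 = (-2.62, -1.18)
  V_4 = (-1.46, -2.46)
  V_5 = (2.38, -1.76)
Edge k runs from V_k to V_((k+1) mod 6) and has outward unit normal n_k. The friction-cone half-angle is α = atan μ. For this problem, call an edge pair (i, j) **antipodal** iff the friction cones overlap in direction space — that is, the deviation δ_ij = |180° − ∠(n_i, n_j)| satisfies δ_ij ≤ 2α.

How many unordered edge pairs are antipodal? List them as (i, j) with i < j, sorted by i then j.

α = atan 0.6 = 30.96°;  2α = 61.93°
n_0 = (+0.3586, +0.9335)
n_1 = (-0.8016, +0.5979)
n_2 = (-0.9988, -0.0480)
n_3 = (-0.7410, -0.6715)
n_4 = (+0.1793, -0.9838)
n_5 = (+0.9806, -0.1961)
  (0,1): δ = 105.71°  ·
  (0,2): δ = 66.24°  ·
  (0,3): δ = 26.80°  ✓
  (0,4): δ = 31.34°  ✓
  (0,5): δ = 99.70°  ·
  (1,2): δ = 140.53°  ·
  (1,3): δ = 101.10°  ·
  (1,4): δ = 42.95°  ✓
  (1,5): δ = 25.41°  ✓
  (2,3): δ = 140.57°  ·
  (2,4): δ = 82.42°  ·
  (2,5): δ = 14.06°  ✓
  (3,4): δ = 121.85°  ·
  (3,5): δ = 53.49°  ✓
  (4,5): δ = 111.64°  ·
antipodal pairs: 6

count = 6; pairs: (0,3), (0,4), (1,4), (1,5), (2,5), (3,5)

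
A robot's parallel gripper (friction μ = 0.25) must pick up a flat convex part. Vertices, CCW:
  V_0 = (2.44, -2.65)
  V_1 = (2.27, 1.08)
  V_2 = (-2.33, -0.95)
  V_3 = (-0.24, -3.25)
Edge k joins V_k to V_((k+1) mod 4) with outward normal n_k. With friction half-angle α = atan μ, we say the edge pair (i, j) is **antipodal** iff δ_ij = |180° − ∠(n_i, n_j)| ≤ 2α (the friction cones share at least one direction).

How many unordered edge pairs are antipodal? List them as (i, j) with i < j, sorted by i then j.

count = 1; pairs: (1,3)

α = atan 0.25 = 14.04°;  2α = 28.07°
n_0 = (+0.9990, +0.0455)
n_1 = (-0.4037, +0.9149)
n_2 = (-0.7401, -0.6725)
n_3 = (+0.2185, -0.9758)
  (0,1): δ = 68.80°  ·
  (0,2): δ = 39.65°  ·
  (0,3): δ = 100.01°  ·
  (1,2): δ = 71.55°  ·
  (1,3): δ = 11.19°  ✓
  (2,3): δ = 119.64°  ·
antipodal pairs: 1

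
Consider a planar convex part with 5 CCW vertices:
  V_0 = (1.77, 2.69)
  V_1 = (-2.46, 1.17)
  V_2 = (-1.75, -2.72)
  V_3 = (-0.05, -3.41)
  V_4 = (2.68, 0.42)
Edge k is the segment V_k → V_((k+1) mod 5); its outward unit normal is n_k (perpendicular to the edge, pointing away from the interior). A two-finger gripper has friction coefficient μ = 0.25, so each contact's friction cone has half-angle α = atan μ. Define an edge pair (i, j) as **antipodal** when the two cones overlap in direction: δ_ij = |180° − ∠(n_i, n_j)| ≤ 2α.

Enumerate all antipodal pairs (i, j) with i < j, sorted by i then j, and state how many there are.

α = atan 0.25 = 14.04°;  2α = 28.07°
n_0 = (-0.3382, +0.9411)
n_1 = (-0.9837, -0.1796)
n_2 = (-0.3761, -0.9266)
n_3 = (+0.8143, -0.5804)
n_4 = (+0.9282, +0.3721)
  (0,1): δ = 99.42°  ·
  (0,2): δ = 41.86°  ·
  (0,3): δ = 34.75°  ·
  (0,4): δ = 92.08°  ·
  (1,2): δ = 122.44°  ·
  (1,3): δ = 45.82°  ·
  (1,4): δ = 11.50°  ✓
  (2,3): δ = 103.39°  ·
  (2,4): δ = 46.06°  ·
  (3,4): δ = 122.67°  ·
antipodal pairs: 1

count = 1; pairs: (1,4)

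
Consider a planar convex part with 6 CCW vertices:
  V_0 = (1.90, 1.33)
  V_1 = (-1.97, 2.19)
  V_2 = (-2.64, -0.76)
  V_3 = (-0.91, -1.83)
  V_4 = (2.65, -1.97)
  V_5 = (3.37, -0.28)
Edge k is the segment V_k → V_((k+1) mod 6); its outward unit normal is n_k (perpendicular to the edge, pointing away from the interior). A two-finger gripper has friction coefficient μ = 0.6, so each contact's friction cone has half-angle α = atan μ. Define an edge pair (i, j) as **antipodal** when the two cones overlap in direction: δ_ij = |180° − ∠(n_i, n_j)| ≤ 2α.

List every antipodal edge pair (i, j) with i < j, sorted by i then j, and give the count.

α = atan 0.6 = 30.96°;  2α = 61.93°
n_0 = (+0.2169, +0.9762)
n_1 = (-0.9752, +0.2215)
n_2 = (-0.5260, -0.8505)
n_3 = (-0.0393, -0.9992)
n_4 = (+0.9200, -0.3919)
n_5 = (+0.7385, +0.6743)
  (0,1): δ = 90.27°  ·
  (0,2): δ = 19.21°  ✓
  (0,3): δ = 10.28°  ✓
  (0,4): δ = 79.45°  ·
  (0,5): δ = 144.93°  ·
  (1,2): δ = 108.94°  ·
  (1,3): δ = 79.46°  ·
  (1,4): δ = 10.28°  ✓
  (1,5): δ = 55.19°  ✓
  (2,3): δ = 150.52°  ·
  (2,4): δ = 81.34°  ·
  (2,5): δ = 15.87°  ✓
  (3,4): δ = 110.82°  ·
  (3,5): δ = 45.35°  ✓
  (4,5): δ = 114.53°  ·
antipodal pairs: 6

count = 6; pairs: (0,2), (0,3), (1,4), (1,5), (2,5), (3,5)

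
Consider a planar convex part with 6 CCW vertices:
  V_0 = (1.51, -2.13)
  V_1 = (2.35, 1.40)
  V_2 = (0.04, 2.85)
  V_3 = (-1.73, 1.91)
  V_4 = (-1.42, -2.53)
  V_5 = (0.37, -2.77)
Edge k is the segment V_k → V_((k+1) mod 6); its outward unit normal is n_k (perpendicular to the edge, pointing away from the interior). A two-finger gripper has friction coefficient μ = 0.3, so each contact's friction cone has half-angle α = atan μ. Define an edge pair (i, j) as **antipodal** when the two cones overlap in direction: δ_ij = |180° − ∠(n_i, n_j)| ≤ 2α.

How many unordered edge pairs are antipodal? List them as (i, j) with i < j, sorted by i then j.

count = 3; pairs: (0,3), (1,4), (2,5)

α = atan 0.3 = 16.70°;  2α = 33.40°
n_0 = (+0.9728, -0.2315)
n_1 = (+0.5316, +0.8470)
n_2 = (-0.4690, +0.8832)
n_3 = (-0.9976, -0.0697)
n_4 = (-0.1329, -0.9911)
n_5 = (+0.4895, -0.8720)
  (0,1): δ = 108.73°  ·
  (0,2): δ = 48.64°  ·
  (0,3): δ = 17.38°  ✓
  (0,4): δ = 95.75°  ·
  (0,5): δ = 132.70°  ·
  (1,2): δ = 119.91°  ·
  (1,3): δ = 53.89°  ·
  (1,4): δ = 24.48°  ✓
  (1,5): δ = 61.43°  ·
  (2,3): δ = 113.98°  ·
  (2,4): δ = 35.61°  ·
  (2,5): δ = 1.34°  ✓
  (3,4): δ = 101.63°  ·
  (3,5): δ = 64.68°  ·
  (4,5): δ = 143.05°  ·
antipodal pairs: 3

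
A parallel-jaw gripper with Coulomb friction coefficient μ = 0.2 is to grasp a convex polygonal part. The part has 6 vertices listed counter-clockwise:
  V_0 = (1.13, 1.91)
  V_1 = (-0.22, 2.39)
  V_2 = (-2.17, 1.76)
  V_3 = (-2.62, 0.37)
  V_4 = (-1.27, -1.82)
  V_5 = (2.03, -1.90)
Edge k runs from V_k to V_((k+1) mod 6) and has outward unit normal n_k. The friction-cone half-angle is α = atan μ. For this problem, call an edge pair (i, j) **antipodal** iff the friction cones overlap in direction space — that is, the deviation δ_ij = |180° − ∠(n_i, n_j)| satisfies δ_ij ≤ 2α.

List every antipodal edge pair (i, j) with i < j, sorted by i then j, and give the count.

α = atan 0.2 = 11.31°;  2α = 22.62°
n_0 = (+0.3350, +0.9422)
n_1 = (-0.3074, +0.9516)
n_2 = (-0.9514, +0.3080)
n_3 = (-0.8513, -0.5247)
n_4 = (-0.0242, -0.9997)
n_5 = (+0.9732, +0.2299)
  (0,1): δ = 142.52°  ·
  (0,2): δ = 88.37°  ·
  (0,3): δ = 38.78°  ·
  (0,4): δ = 18.18°  ✓
  (0,5): δ = 122.86°  ·
  (1,2): δ = 125.84°  ·
  (1,3): δ = 76.25°  ·
  (1,4): δ = 19.29°  ✓
  (1,5): δ = 85.39°  ·
  (2,3): δ = 130.41°  ·
  (2,4): δ = 73.45°  ·
  (2,5): δ = 31.23°  ·
  (3,4): δ = 123.04°  ·
  (3,5): δ = 18.36°  ✓
  (4,5): δ = 75.32°  ·
antipodal pairs: 3

count = 3; pairs: (0,4), (1,4), (3,5)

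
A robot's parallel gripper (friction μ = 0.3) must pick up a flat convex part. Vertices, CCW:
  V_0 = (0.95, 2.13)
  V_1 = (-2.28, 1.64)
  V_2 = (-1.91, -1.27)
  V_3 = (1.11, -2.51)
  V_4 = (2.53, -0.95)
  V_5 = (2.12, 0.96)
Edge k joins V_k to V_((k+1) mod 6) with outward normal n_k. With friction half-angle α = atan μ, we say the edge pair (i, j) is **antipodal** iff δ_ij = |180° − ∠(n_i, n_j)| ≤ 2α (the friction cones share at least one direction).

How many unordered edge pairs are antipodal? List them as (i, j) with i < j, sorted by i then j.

count = 3; pairs: (0,2), (1,4), (2,5)

α = atan 0.3 = 16.70°;  2α = 33.40°
n_0 = (-0.1500, +0.9887)
n_1 = (-0.9920, -0.1261)
n_2 = (-0.3798, -0.9251)
n_3 = (+0.7395, -0.6731)
n_4 = (+0.9777, +0.2099)
n_5 = (+0.7071, +0.7071)
  (0,1): δ = 91.38°  ·
  (0,2): δ = 30.95°  ✓
  (0,3): δ = 39.06°  ·
  (0,4): δ = 93.49°  ·
  (0,5): δ = 126.37°  ·
  (1,2): δ = 119.57°  ·
  (1,3): δ = 49.56°  ·
  (1,4): δ = 4.87°  ✓
  (1,5): δ = 37.75°  ·
  (2,3): δ = 109.99°  ·
  (2,4): δ = 55.56°  ·
  (2,5): δ = 22.68°  ✓
  (3,4): δ = 125.57°  ·
  (3,5): δ = 92.69°  ·
  (4,5): δ = 147.12°  ·
antipodal pairs: 3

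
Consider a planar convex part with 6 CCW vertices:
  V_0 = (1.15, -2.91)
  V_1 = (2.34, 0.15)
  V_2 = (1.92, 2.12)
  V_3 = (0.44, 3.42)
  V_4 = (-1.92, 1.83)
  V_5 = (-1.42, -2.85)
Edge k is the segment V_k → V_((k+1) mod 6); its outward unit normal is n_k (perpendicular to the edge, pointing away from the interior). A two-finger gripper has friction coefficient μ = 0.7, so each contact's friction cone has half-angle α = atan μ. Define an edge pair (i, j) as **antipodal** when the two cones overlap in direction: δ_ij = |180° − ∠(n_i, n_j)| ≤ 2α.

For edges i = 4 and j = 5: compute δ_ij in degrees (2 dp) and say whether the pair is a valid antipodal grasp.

α = atan 0.7 = 34.99°;  2α = 69.98°
edge 4: e_4 = (+0.50, -4.68);  n_4 = (-0.9943, -0.1062)
edge 5: e_5 = (+2.57, -0.06);  n_5 = (-0.0233, -0.9997)
∠(n_4, n_5) = 82.56°
δ = |180° − 82.56°| = 97.44°
97.44° > 2α = 69.98°  →  invalid

δ = 97.44°, invalid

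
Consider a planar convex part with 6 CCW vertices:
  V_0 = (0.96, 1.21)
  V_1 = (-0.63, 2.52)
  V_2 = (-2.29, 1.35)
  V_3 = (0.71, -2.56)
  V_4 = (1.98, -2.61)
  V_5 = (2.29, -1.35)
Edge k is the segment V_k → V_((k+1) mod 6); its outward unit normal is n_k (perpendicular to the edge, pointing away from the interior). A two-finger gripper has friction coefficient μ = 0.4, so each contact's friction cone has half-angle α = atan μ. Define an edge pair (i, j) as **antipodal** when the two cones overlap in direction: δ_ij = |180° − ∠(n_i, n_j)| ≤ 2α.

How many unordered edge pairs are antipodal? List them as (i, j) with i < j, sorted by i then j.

α = atan 0.4 = 21.80°;  2α = 43.60°
n_0 = (+0.6359, +0.7718)
n_1 = (-0.5761, +0.8174)
n_2 = (-0.7934, -0.6087)
n_3 = (-0.0393, -0.9992)
n_4 = (+0.9710, -0.2389)
n_5 = (+0.8874, +0.4610)
  (0,1): δ = 105.34°  ·
  (0,2): δ = 13.02°  ✓
  (0,3): δ = 37.23°  ✓
  (0,4): δ = 115.66°  ·
  (0,5): δ = 156.94°  ·
  (1,2): δ = 87.68°  ·
  (1,3): δ = 37.43°  ✓
  (1,4): δ = 41.00°  ✓
  (1,5): δ = 82.28°  ·
  (2,3): δ = 129.75°  ·
  (2,4): δ = 51.32°  ·
  (2,5): δ = 10.04°  ✓
  (3,4): δ = 101.57°  ·
  (3,5): δ = 60.29°  ·
  (4,5): δ = 138.72°  ·
antipodal pairs: 5

count = 5; pairs: (0,2), (0,3), (1,3), (1,4), (2,5)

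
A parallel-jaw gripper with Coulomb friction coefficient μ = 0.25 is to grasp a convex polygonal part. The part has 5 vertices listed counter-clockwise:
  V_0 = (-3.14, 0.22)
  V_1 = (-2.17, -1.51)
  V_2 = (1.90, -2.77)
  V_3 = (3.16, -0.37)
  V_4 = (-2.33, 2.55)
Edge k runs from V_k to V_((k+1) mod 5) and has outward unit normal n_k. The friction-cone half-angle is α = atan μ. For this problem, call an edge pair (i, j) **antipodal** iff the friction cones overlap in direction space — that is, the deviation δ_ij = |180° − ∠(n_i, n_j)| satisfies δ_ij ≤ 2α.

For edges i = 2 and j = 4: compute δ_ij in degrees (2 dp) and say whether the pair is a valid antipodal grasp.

α = atan 0.25 = 14.04°;  2α = 28.07°
edge 2: e_2 = (+1.26, +2.40);  n_2 = (+0.8854, -0.4648)
edge 4: e_4 = (-0.81, -2.33);  n_4 = (-0.9446, +0.3284)
∠(n_2, n_4) = 171.47°
δ = |180° − 171.47°| = 8.53°
8.53° ≤ 2α = 28.07°  →  valid

δ = 8.53°, valid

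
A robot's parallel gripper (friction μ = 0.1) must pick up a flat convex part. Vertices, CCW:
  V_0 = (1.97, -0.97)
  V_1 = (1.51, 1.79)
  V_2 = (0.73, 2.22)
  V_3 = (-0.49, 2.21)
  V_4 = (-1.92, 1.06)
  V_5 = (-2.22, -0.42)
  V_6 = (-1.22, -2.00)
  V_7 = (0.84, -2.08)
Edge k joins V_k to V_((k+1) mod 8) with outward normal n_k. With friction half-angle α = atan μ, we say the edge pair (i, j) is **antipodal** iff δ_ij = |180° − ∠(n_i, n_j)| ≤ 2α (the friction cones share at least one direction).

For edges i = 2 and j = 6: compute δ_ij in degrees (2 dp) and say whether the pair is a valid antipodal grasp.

α = atan 0.1 = 5.71°;  2α = 11.42°
edge 2: e_2 = (-1.22, -0.01);  n_2 = (-0.0082, +1.0000)
edge 6: e_6 = (+2.06, -0.08);  n_6 = (-0.0388, -0.9992)
∠(n_2, n_6) = 177.31°
δ = |180° − 177.31°| = 2.69°
2.69° ≤ 2α = 11.42°  →  valid

δ = 2.69°, valid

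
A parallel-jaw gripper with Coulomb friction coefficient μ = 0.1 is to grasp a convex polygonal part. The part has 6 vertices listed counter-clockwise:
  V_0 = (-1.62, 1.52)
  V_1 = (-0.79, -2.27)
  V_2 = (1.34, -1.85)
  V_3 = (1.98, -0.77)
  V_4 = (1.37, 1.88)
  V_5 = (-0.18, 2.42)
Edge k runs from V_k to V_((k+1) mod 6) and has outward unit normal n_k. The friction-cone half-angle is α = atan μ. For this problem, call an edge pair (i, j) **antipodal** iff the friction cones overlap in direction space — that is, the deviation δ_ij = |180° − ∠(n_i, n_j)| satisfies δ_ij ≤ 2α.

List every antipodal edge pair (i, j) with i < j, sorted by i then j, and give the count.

α = atan 0.1 = 5.71°;  2α = 11.42°
n_0 = (-0.9768, -0.2139)
n_1 = (+0.1935, -0.9811)
n_2 = (+0.8603, -0.5098)
n_3 = (+0.9745, +0.2243)
n_4 = (+0.3290, +0.9443)
n_5 = (-0.5300, +0.8480)
  (0,1): δ = 91.20°  ·
  (0,2): δ = 43.00°  ·
  (0,3): δ = 0.61°  ✓
  (0,4): δ = 58.44°  ·
  (0,5): δ = 109.65°  ·
  (1,2): δ = 131.81°  ·
  (1,3): δ = 88.19°  ·
  (1,4): δ = 30.36°  ·
  (1,5): δ = 20.85°  ·
  (2,3): δ = 136.39°  ·
  (2,4): δ = 78.56°  ·
  (2,5): δ = 27.34°  ·
  (3,4): δ = 122.17°  ·
  (3,5): δ = 70.96°  ·
  (4,5): δ = 128.79°  ·
antipodal pairs: 1

count = 1; pairs: (0,3)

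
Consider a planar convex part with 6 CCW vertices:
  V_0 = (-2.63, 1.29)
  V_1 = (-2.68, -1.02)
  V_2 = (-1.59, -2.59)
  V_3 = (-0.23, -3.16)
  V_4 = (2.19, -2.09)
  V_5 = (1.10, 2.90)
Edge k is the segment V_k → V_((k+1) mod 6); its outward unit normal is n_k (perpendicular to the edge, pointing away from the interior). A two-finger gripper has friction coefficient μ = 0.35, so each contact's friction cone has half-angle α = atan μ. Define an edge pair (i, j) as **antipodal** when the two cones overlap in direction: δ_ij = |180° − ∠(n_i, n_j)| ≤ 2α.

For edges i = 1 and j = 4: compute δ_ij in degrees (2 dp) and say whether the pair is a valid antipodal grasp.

α = atan 0.35 = 19.29°;  2α = 38.58°
edge 1: e_1 = (+1.09, -1.57);  n_1 = (-0.8214, -0.5703)
edge 4: e_4 = (-1.09, +4.99);  n_4 = (+0.9770, +0.2134)
∠(n_1, n_4) = 157.55°
δ = |180° − 157.55°| = 22.45°
22.45° ≤ 2α = 38.58°  →  valid

δ = 22.45°, valid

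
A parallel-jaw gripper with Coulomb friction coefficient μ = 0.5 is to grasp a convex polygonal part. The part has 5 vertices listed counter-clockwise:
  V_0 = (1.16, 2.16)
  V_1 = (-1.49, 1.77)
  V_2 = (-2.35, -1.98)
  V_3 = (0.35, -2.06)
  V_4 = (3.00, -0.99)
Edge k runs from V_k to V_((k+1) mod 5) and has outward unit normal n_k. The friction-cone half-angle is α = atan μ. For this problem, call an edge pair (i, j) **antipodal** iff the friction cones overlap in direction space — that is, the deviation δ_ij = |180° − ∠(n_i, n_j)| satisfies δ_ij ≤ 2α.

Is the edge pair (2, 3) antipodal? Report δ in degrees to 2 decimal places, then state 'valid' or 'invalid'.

α = atan 0.5 = 26.57°;  2α = 53.13°
edge 2: e_2 = (+2.70, -0.08);  n_2 = (-0.0296, -0.9996)
edge 3: e_3 = (+2.65, +1.07);  n_3 = (+0.3744, -0.9273)
∠(n_2, n_3) = 23.68°
δ = |180° − 23.68°| = 156.32°
156.32° > 2α = 53.13°  →  invalid

δ = 156.32°, invalid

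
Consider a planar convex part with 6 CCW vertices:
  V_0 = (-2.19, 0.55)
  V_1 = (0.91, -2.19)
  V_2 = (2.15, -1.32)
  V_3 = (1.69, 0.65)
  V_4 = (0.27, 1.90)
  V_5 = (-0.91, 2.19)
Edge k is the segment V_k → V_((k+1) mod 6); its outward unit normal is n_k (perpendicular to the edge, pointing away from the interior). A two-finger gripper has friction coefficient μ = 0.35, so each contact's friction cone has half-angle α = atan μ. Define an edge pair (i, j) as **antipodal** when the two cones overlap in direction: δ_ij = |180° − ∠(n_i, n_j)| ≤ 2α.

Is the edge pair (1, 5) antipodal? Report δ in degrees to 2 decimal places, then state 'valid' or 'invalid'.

δ = 16.97°, valid

α = atan 0.35 = 19.29°;  2α = 38.58°
edge 1: e_1 = (+1.24, +0.87);  n_1 = (+0.5743, -0.8186)
edge 5: e_5 = (-1.28, -1.64);  n_5 = (-0.7883, +0.6153)
∠(n_1, n_5) = 163.03°
δ = |180° − 163.03°| = 16.97°
16.97° ≤ 2α = 38.58°  →  valid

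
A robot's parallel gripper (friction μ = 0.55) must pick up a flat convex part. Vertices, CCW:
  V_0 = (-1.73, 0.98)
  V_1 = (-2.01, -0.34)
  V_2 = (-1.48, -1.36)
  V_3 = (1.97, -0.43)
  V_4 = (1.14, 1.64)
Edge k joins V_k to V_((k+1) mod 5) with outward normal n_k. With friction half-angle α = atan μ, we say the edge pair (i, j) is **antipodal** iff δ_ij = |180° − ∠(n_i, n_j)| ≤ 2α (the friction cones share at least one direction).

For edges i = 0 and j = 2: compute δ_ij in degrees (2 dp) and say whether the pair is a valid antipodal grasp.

α = atan 0.55 = 28.81°;  2α = 57.62°
edge 0: e_0 = (-0.28, -1.32);  n_0 = (-0.9782, +0.2075)
edge 2: e_2 = (+3.45, +0.93);  n_2 = (+0.2603, -0.9655)
∠(n_0, n_2) = 117.06°
δ = |180° − 117.06°| = 62.94°
62.94° > 2α = 57.62°  →  invalid

δ = 62.94°, invalid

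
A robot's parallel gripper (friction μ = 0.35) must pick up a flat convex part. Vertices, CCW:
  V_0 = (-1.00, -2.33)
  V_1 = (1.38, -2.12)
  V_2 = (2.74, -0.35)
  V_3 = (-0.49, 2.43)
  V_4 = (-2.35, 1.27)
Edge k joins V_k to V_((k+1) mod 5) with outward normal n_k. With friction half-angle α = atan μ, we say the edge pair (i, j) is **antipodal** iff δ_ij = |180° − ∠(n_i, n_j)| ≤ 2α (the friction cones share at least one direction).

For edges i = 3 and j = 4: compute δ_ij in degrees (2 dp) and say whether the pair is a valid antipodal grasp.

δ = 101.39°, invalid

α = atan 0.35 = 19.29°;  2α = 38.58°
edge 3: e_3 = (-1.86, -1.16);  n_3 = (-0.5292, +0.8485)
edge 4: e_4 = (+1.35, -3.60);  n_4 = (-0.9363, -0.3511)
∠(n_3, n_4) = 78.61°
δ = |180° − 78.61°| = 101.39°
101.39° > 2α = 38.58°  →  invalid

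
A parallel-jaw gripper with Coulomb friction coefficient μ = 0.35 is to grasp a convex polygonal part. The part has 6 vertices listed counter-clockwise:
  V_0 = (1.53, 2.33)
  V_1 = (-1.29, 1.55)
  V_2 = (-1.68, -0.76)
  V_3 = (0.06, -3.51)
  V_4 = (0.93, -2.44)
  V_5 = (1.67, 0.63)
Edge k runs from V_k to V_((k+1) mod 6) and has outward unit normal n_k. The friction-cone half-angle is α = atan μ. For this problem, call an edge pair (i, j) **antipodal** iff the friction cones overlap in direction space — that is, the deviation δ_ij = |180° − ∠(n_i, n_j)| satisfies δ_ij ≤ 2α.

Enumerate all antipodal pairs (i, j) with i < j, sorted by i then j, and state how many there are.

α = atan 0.35 = 19.29°;  2α = 38.58°
n_0 = (-0.2666, +0.9638)
n_1 = (-0.9860, +0.1665)
n_2 = (-0.8451, -0.5347)
n_3 = (+0.7759, -0.6309)
n_4 = (+0.9722, -0.2343)
n_5 = (+0.9966, +0.0821)
  (0,1): δ = 115.04°  ·
  (0,2): δ = 73.14°  ·
  (0,3): δ = 35.42°  ✓
  (0,4): δ = 60.99°  ·
  (0,5): δ = 79.25°  ·
  (1,2): δ = 138.09°  ·
  (1,3): δ = 29.53°  ✓
  (1,4): δ = 3.97°  ✓
  (1,5): δ = 14.29°  ✓
  (2,3): δ = 71.44°  ·
  (2,4): δ = 45.87°  ·
  (2,5): δ = 27.61°  ✓
  (3,4): δ = 154.44°  ·
  (3,5): δ = 136.18°  ·
  (4,5): δ = 161.74°  ·
antipodal pairs: 5

count = 5; pairs: (0,3), (1,3), (1,4), (1,5), (2,5)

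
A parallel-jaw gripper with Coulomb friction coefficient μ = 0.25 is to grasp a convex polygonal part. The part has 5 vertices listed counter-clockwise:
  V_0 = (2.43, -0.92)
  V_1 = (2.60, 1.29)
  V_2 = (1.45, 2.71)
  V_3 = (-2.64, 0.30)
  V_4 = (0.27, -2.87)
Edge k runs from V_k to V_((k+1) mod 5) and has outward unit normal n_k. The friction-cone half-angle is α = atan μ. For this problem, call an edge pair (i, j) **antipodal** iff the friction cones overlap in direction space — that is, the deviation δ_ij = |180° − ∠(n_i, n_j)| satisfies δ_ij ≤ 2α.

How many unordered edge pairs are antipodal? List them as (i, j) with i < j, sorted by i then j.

α = atan 0.25 = 14.04°;  2α = 28.07°
n_0 = (+0.9971, -0.0767)
n_1 = (+0.7771, +0.6294)
n_2 = (-0.5077, +0.8616)
n_3 = (-0.7367, -0.6763)
n_4 = (+0.6701, -0.7423)
  (0,1): δ = 136.60°  ·
  (0,2): δ = 55.09°  ·
  (0,3): δ = 46.95°  ·
  (0,4): δ = 136.47°  ·
  (1,2): δ = 98.49°  ·
  (1,3): δ = 3.55°  ✓
  (1,4): δ = 93.07°  ·
  (2,3): δ = 77.96°  ·
  (2,4): δ = 11.57°  ✓
  (3,4): δ = 90.48°  ·
antipodal pairs: 2

count = 2; pairs: (1,3), (2,4)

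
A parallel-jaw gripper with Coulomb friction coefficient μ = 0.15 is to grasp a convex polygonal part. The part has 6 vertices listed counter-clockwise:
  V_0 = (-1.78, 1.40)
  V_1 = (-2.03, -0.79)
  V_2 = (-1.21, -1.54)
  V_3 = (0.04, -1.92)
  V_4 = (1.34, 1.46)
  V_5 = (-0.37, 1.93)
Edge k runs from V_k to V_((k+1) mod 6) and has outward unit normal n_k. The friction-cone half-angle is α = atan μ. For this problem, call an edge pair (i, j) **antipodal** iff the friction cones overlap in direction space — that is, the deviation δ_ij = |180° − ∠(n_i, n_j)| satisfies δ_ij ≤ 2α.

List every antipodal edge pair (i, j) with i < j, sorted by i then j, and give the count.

count = 2; pairs: (0,3), (2,4)

α = atan 0.15 = 8.53°;  2α = 17.06°
n_0 = (-0.9935, +0.1134)
n_1 = (-0.6749, -0.7379)
n_2 = (-0.2909, -0.9568)
n_3 = (+0.9333, -0.3590)
n_4 = (+0.2650, +0.9642)
n_5 = (-0.3519, +0.9361)
  (0,1): δ = 125.93°  ·
  (0,2): δ = 100.40°  ·
  (0,3): δ = 14.53°  ✓
  (0,4): δ = 81.14°  ·
  (0,5): δ = 117.11°  ·
  (1,2): δ = 154.46°  ·
  (1,3): δ = 68.59°  ·
  (1,4): δ = 27.08°  ·
  (1,5): δ = 63.05°  ·
  (2,3): δ = 94.13°  ·
  (2,4): δ = 1.54°  ✓
  (2,5): δ = 37.51°  ·
  (3,4): δ = 84.33°  ·
  (3,5): δ = 48.36°  ·
  (4,5): δ = 144.03°  ·
antipodal pairs: 2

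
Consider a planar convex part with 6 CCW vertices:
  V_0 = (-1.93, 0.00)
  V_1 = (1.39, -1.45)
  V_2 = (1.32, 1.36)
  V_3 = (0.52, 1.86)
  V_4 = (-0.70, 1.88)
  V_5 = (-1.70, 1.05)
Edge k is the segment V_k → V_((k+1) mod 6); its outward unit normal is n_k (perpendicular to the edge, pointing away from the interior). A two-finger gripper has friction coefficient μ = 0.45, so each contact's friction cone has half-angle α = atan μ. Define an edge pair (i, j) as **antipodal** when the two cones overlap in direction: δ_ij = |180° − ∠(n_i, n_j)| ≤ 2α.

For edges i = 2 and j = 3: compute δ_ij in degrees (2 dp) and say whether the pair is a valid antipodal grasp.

α = atan 0.45 = 24.23°;  2α = 48.46°
edge 2: e_2 = (-0.80, +0.50);  n_2 = (+0.5300, +0.8480)
edge 3: e_3 = (-1.22, +0.02);  n_3 = (+0.0164, +0.9999)
∠(n_2, n_3) = 31.07°
δ = |180° − 31.07°| = 148.93°
148.93° > 2α = 48.46°  →  invalid

δ = 148.93°, invalid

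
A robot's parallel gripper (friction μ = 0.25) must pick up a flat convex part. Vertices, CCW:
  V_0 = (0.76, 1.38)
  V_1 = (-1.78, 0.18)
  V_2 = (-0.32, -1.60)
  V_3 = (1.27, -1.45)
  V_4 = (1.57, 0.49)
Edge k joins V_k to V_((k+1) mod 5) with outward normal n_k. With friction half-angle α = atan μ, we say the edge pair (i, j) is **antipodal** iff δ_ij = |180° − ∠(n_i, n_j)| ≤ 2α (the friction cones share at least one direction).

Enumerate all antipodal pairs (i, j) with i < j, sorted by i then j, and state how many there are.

α = atan 0.25 = 14.04°;  2α = 28.07°
n_0 = (-0.4272, +0.9042)
n_1 = (-0.7732, -0.6342)
n_2 = (+0.0939, -0.9956)
n_3 = (+0.9883, -0.1528)
n_4 = (+0.7396, +0.6731)
  (0,1): δ = 75.93°  ·
  (0,2): δ = 19.90°  ✓
  (0,3): δ = 55.92°  ·
  (0,4): δ = 107.02°  ·
  (1,2): δ = 123.97°  ·
  (1,3): δ = 48.15°  ·
  (1,4): δ = 2.95°  ✓
  (2,3): δ = 104.18°  ·
  (2,4): δ = 53.08°  ·
  (3,4): δ = 128.90°  ·
antipodal pairs: 2

count = 2; pairs: (0,2), (1,4)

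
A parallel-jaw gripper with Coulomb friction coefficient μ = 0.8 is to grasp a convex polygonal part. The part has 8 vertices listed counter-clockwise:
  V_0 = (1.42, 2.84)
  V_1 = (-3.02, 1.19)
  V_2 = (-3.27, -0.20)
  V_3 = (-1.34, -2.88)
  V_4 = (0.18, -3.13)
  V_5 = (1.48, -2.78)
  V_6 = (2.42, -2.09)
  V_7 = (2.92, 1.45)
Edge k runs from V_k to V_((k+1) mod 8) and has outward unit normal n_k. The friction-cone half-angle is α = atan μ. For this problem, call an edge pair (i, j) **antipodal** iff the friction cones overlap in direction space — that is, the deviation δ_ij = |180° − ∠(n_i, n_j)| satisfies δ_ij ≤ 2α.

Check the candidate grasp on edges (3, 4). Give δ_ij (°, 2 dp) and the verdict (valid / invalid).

δ = 155.59°, invalid

α = atan 0.8 = 38.66°;  2α = 77.32°
edge 3: e_3 = (+1.52, -0.25);  n_3 = (-0.1623, -0.9867)
edge 4: e_4 = (+1.30, +0.35);  n_4 = (+0.2600, -0.9656)
∠(n_3, n_4) = 24.41°
δ = |180° − 24.41°| = 155.59°
155.59° > 2α = 77.32°  →  invalid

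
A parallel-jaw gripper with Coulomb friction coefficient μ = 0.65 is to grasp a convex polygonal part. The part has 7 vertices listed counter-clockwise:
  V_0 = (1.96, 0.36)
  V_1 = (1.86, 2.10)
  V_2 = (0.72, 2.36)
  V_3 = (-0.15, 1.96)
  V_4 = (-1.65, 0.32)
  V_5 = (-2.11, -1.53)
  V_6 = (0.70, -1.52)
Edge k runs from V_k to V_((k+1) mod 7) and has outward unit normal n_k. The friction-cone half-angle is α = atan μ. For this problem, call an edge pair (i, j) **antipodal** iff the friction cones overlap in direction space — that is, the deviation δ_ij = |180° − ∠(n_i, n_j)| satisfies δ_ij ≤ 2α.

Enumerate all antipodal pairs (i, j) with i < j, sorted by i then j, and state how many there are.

α = atan 0.65 = 33.02°;  2α = 66.05°
n_0 = (+0.9984, +0.0574)
n_1 = (+0.2224, +0.9750)
n_2 = (-0.4177, +0.9086)
n_3 = (-0.7379, +0.6749)
n_4 = (-0.9705, +0.2413)
n_5 = (+0.0036, -1.0000)
n_6 = (+0.8307, -0.5567)
  (0,1): δ = 106.14°  ·
  (0,2): δ = 68.60°  ·
  (0,3): δ = 45.74°  ✓
  (0,4): δ = 17.25°  ✓
  (0,5): δ = 86.91°  ·
  (0,6): δ = 142.88°  ·
  (1,2): δ = 142.46°  ·
  (1,3): δ = 119.60°  ·
  (1,4): δ = 91.12°  ·
  (1,5): δ = 13.05°  ✓
  (1,6): δ = 69.02°  ·
  (2,3): δ = 157.14°  ·
  (2,4): δ = 128.65°  ·
  (2,5): δ = 24.49°  ✓
  (2,6): δ = 31.48°  ✓
  (3,4): δ = 151.52°  ·
  (3,5): δ = 47.35°  ✓
  (3,6): δ = 8.62°  ✓
  (4,5): δ = 75.83°  ·
  (4,6): δ = 19.87°  ✓
  (5,6): δ = 124.03°  ·
antipodal pairs: 8

count = 8; pairs: (0,3), (0,4), (1,5), (2,5), (2,6), (3,5), (3,6), (4,6)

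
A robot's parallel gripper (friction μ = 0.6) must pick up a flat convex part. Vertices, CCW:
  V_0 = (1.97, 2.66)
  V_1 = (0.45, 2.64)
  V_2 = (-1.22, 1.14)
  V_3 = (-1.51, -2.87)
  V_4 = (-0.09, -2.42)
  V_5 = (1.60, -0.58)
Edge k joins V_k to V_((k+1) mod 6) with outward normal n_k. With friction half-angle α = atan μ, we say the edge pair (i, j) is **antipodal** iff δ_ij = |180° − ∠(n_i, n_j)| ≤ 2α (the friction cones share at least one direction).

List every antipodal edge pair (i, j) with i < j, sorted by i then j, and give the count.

count = 7; pairs: (0,3), (0,4), (1,3), (1,4), (1,5), (2,4), (2,5)

α = atan 0.6 = 30.96°;  2α = 61.93°
n_0 = (-0.0132, +0.9999)
n_1 = (-0.6682, +0.7440)
n_2 = (-0.9974, +0.0721)
n_3 = (+0.3021, -0.9533)
n_4 = (+0.7365, -0.6764)
n_5 = (+0.9935, -0.1135)
  (0,1): δ = 138.82°  ·
  (0,2): δ = 94.89°  ·
  (0,3): δ = 16.83°  ✓
  (0,4): δ = 46.68°  ✓
  (0,5): δ = 82.73°  ·
  (1,2): δ = 136.07°  ·
  (1,3): δ = 24.35°  ✓
  (1,4): δ = 5.50°  ✓
  (1,5): δ = 41.55°  ✓
  (2,3): δ = 68.28°  ·
  (2,4): δ = 38.43°  ✓
  (2,5): δ = 2.38°  ✓
  (3,4): δ = 150.15°  ·
  (3,5): δ = 114.10°  ·
  (4,5): δ = 143.95°  ·
antipodal pairs: 7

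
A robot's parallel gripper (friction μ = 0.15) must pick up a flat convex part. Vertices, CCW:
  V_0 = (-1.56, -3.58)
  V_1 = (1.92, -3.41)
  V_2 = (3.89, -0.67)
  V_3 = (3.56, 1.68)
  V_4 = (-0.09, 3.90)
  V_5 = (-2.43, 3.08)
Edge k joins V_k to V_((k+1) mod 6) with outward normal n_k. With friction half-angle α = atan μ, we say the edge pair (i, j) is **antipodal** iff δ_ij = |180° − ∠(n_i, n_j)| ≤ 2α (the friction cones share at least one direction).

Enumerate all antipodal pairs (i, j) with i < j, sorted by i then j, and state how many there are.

count = 2; pairs: (0,4), (2,5)

α = atan 0.15 = 8.53°;  2α = 17.06°
n_0 = (+0.0488, -0.9988)
n_1 = (+0.8119, -0.5838)
n_2 = (+0.9903, +0.1391)
n_3 = (+0.5196, +0.8544)
n_4 = (-0.3307, +0.9437)
n_5 = (-0.9916, -0.1295)
  (0,1): δ = 128.51°  ·
  (0,2): δ = 84.80°  ·
  (0,3): δ = 34.11°  ·
  (0,4): δ = 16.52°  ✓
  (0,5): δ = 94.65°  ·
  (1,2): δ = 136.29°  ·
  (1,3): δ = 85.59°  ·
  (1,4): δ = 34.97°  ·
  (1,5): δ = 43.16°  ·
  (2,3): δ = 129.30°  ·
  (2,4): δ = 78.68°  ·
  (2,5): δ = 0.55°  ✓
  (3,4): δ = 129.38°  ·
  (3,5): δ = 51.25°  ·
  (4,5): δ = 101.87°  ·
antipodal pairs: 2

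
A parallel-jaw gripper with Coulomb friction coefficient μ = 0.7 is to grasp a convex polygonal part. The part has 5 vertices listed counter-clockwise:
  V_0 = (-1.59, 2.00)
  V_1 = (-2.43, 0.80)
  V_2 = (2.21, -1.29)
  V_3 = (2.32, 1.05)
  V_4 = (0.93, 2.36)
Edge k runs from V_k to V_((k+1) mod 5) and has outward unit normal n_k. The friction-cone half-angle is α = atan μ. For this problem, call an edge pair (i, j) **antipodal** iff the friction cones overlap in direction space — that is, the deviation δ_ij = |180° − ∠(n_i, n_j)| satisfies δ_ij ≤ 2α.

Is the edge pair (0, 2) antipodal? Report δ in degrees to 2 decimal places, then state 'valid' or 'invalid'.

α = atan 0.7 = 34.99°;  2α = 69.98°
edge 0: e_0 = (-0.84, -1.20);  n_0 = (-0.8192, +0.5735)
edge 2: e_2 = (+0.11, +2.34);  n_2 = (+0.9989, -0.0470)
∠(n_0, n_2) = 147.70°
δ = |180° − 147.70°| = 32.30°
32.30° ≤ 2α = 69.98°  →  valid

δ = 32.30°, valid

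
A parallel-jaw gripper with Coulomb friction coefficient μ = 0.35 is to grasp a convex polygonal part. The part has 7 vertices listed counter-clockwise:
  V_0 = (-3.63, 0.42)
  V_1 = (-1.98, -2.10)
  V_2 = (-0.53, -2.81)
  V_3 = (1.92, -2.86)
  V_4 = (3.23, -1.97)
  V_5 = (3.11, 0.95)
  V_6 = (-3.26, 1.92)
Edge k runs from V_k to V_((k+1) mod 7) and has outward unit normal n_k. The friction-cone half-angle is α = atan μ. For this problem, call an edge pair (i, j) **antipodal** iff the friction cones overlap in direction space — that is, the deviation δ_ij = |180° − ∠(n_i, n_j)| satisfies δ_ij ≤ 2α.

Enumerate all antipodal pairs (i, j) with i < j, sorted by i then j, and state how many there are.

α = atan 0.35 = 19.29°;  2α = 38.58°
n_0 = (-0.8366, -0.5478)
n_1 = (-0.4398, -0.8981)
n_2 = (-0.0204, -0.9998)
n_3 = (+0.5620, -0.8272)
n_4 = (+0.9992, +0.0411)
n_5 = (+0.1505, +0.9886)
n_6 = (-0.9709, +0.2395)
  (0,1): δ = 149.30°  ·
  (0,2): δ = 124.38°  ·
  (0,3): δ = 89.02°  ·
  (0,4): δ = 30.86°  ✓
  (0,5): δ = 48.13°  ·
  (0,6): δ = 132.93°  ·
  (1,2): δ = 155.08°  ·
  (1,3): δ = 119.72°  ·
  (1,4): δ = 61.56°  ·
  (1,5): δ = 17.43°  ✓
  (1,6): δ = 102.23°  ·
  (2,3): δ = 144.64°  ·
  (2,4): δ = 86.48°  ·
  (2,5): δ = 7.49°  ✓
  (2,6): δ = 77.31°  ·
  (3,4): δ = 121.84°  ·
  (3,5): δ = 42.85°  ·
  (3,6): δ = 41.95°  ·
  (4,5): δ = 101.01°  ·
  (4,6): δ = 16.21°  ✓
  (5,6): δ = 95.20°  ·
antipodal pairs: 4

count = 4; pairs: (0,4), (1,5), (2,5), (4,6)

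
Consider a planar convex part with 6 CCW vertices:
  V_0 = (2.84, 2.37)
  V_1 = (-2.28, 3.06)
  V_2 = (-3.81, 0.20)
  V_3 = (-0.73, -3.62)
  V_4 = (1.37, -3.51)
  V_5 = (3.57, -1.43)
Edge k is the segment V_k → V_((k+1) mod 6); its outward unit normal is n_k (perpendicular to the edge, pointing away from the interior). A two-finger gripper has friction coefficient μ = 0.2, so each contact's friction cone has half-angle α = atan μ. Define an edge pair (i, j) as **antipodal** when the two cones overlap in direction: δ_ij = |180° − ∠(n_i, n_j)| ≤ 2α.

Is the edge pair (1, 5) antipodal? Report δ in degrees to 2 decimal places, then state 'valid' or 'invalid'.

α = atan 0.2 = 11.31°;  2α = 22.62°
edge 1: e_1 = (-1.53, -2.86);  n_1 = (-0.8818, +0.4717)
edge 5: e_5 = (-0.73, +3.80);  n_5 = (+0.9820, +0.1887)
∠(n_1, n_5) = 140.98°
δ = |180° − 140.98°| = 39.02°
39.02° > 2α = 22.62°  →  invalid

δ = 39.02°, invalid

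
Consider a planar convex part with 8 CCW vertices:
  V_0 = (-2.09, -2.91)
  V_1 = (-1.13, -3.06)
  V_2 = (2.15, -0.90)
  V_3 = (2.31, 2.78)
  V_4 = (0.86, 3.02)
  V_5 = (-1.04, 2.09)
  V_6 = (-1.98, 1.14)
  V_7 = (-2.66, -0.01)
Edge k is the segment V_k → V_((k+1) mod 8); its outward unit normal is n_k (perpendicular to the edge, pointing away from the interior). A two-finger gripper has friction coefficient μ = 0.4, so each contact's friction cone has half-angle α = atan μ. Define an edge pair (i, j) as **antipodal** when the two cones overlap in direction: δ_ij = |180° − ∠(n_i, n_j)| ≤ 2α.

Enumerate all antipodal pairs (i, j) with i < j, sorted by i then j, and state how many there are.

α = atan 0.4 = 21.80°;  2α = 43.60°
n_0 = (-0.1544, -0.9880)
n_1 = (+0.5500, -0.8352)
n_2 = (+0.9991, -0.0434)
n_3 = (+0.1633, +0.9866)
n_4 = (-0.4396, +0.8982)
n_5 = (-0.7108, +0.7034)
n_6 = (-0.8608, +0.5090)
n_7 = (-0.9812, -0.1929)
  (0,1): δ = 137.75°  ·
  (0,2): δ = 83.61°  ·
  (0,3): δ = 0.52°  ✓
  (0,4): δ = 34.96°  ✓
  (0,5): δ = 54.18°  ·
  (0,6): δ = 68.28°  ·
  (0,7): δ = 110.00°  ·
  (1,2): δ = 125.86°  ·
  (1,3): δ = 42.76°  ✓
  (1,4): δ = 7.29°  ✓
  (1,5): δ = 11.94°  ✓
  (1,6): δ = 26.04°  ✓
  (1,7): δ = 67.75°  ·
  (2,3): δ = 96.91°  ·
  (2,4): δ = 61.43°  ·
  (2,5): δ = 42.21°  ✓
  (2,6): δ = 28.11°  ✓
  (2,7): δ = 13.61°  ✓
  (3,4): δ = 144.52°  ·
  (3,5): δ = 125.30°  ·
  (3,6): δ = 111.20°  ·
  (3,7): δ = 69.48°  ·
  (4,5): δ = 160.78°  ·
  (4,6): δ = 146.68°  ·
  (4,7): δ = 104.96°  ·
  (5,6): δ = 165.90°  ·
  (5,7): δ = 124.18°  ·
  (6,7): δ = 138.28°  ·
antipodal pairs: 9

count = 9; pairs: (0,3), (0,4), (1,3), (1,4), (1,5), (1,6), (2,5), (2,6), (2,7)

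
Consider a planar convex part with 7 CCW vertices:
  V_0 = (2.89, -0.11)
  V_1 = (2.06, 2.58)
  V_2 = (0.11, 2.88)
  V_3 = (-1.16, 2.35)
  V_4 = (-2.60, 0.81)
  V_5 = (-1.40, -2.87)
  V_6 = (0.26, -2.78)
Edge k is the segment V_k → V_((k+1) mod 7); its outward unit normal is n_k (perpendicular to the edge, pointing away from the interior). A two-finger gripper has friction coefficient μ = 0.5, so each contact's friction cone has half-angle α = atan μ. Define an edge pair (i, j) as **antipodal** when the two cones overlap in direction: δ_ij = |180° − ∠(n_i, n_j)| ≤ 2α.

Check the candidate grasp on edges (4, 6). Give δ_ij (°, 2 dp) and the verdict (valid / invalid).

δ = 62.63°, invalid

α = atan 0.5 = 26.57°;  2α = 53.13°
edge 4: e_4 = (+1.20, -3.68);  n_4 = (-0.9507, -0.3100)
edge 6: e_6 = (+2.63, +2.67);  n_6 = (+0.7124, -0.7018)
∠(n_4, n_6) = 117.37°
δ = |180° − 117.37°| = 62.63°
62.63° > 2α = 53.13°  →  invalid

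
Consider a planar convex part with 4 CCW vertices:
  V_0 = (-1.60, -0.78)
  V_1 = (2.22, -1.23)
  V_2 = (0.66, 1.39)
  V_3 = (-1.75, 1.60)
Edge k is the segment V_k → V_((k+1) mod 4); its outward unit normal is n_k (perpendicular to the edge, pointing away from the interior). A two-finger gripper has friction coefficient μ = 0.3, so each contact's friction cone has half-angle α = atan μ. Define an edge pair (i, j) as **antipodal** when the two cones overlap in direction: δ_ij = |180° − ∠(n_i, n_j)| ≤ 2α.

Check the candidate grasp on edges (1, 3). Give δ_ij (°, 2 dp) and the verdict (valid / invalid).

δ = 27.16°, valid

α = atan 0.3 = 16.70°;  2α = 33.40°
edge 1: e_1 = (-1.56, +2.62);  n_1 = (+0.8592, +0.5116)
edge 3: e_3 = (+0.15, -2.38);  n_3 = (-0.9980, -0.0629)
∠(n_1, n_3) = 152.84°
δ = |180° − 152.84°| = 27.16°
27.16° ≤ 2α = 33.40°  →  valid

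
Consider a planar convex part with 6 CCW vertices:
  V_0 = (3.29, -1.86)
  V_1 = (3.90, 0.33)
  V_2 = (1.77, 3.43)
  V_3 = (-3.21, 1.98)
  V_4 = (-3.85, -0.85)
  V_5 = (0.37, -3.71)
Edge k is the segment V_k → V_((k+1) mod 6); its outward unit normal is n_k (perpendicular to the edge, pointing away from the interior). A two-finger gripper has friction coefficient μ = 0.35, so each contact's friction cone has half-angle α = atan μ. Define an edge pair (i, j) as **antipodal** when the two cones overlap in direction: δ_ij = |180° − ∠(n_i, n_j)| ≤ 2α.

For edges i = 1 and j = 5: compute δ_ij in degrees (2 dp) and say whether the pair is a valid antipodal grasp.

α = atan 0.35 = 19.29°;  2α = 38.58°
edge 1: e_1 = (-2.13, +3.10);  n_1 = (+0.8242, +0.5663)
edge 5: e_5 = (+2.92, +1.85);  n_5 = (+0.5352, -0.8447)
∠(n_1, n_5) = 92.14°
δ = |180° − 92.14°| = 87.86°
87.86° > 2α = 38.58°  →  invalid

δ = 87.86°, invalid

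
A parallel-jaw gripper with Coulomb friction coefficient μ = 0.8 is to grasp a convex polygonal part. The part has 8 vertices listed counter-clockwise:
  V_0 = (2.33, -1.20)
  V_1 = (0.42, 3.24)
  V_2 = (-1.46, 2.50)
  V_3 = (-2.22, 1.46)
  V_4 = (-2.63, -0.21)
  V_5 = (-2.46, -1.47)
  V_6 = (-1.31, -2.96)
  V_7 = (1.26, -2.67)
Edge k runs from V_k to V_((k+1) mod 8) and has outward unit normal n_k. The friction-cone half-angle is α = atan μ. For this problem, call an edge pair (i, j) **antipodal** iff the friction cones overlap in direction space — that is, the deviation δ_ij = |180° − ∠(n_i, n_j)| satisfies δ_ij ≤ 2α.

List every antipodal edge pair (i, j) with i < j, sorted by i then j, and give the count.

count = 14; pairs: (0,2), (0,3), (0,4), (0,5), (0,6), (1,5), (1,6), (1,7), (2,6), (2,7), (3,6), (3,7), (4,7), (5,7)

α = atan 0.8 = 38.66°;  2α = 77.32°
n_0 = (+0.9186, +0.3952)
n_1 = (-0.3663, +0.9305)
n_2 = (-0.8074, +0.5900)
n_3 = (-0.9712, +0.2384)
n_4 = (-0.9910, -0.1337)
n_5 = (-0.7916, -0.6110)
n_6 = (+0.1121, -0.9937)
n_7 = (+0.8085, -0.5885)
  (0,1): δ = 91.79°  ·
  (0,2): δ = 59.43°  ✓
  (0,3): δ = 37.07°  ✓
  (0,4): δ = 15.59°  ✓
  (0,5): δ = 14.38°  ✓
  (0,6): δ = 73.16°  ✓
  (0,7): δ = 120.67°  ·
  (1,2): δ = 147.64°  ·
  (1,3): δ = 125.28°  ·
  (1,4): δ = 103.80°  ·
  (1,5): δ = 73.82°  ✓
  (1,6): δ = 15.05°  ✓
  (1,7): δ = 32.46°  ✓
  (2,3): δ = 157.64°  ·
  (2,4): δ = 136.16°  ·
  (2,5): δ = 106.18°  ·
  (2,6): δ = 47.40°  ✓
  (2,7): δ = 0.11°  ✓
  (3,4): δ = 158.52°  ·
  (3,5): δ = 128.54°  ·
  (3,6): δ = 69.77°  ✓
  (3,7): δ = 22.26°  ✓
  (4,5): δ = 150.02°  ·
  (4,6): δ = 91.25°  ·
  (4,7): δ = 43.73°  ✓
  (5,6): δ = 121.22°  ·
  (5,7): δ = 73.71°  ✓
  (6,7): δ = 132.49°  ·
antipodal pairs: 14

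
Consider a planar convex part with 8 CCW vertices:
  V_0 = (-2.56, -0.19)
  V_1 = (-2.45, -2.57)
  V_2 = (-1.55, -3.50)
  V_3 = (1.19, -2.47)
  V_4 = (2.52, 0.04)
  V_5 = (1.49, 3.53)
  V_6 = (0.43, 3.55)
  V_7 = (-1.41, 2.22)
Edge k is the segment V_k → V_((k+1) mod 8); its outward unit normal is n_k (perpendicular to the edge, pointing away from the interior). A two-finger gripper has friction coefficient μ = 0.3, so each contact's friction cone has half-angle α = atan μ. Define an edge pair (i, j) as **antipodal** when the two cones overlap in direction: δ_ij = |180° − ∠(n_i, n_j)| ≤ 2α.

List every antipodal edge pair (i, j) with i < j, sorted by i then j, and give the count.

count = 7; pairs: (0,3), (0,4), (1,4), (2,5), (2,6), (3,6), (3,7)

α = atan 0.3 = 16.70°;  2α = 33.40°
n_0 = (-0.9989, -0.0462)
n_1 = (-0.7186, -0.6954)
n_2 = (+0.3519, -0.9360)
n_3 = (+0.8836, -0.4682)
n_4 = (+0.9591, +0.2831)
n_5 = (+0.0189, +0.9998)
n_6 = (-0.5858, +0.8104)
n_7 = (-0.9025, +0.4307)
  (0,1): δ = 138.59°  ·
  (0,2): δ = 72.04°  ·
  (0,3): δ = 30.56°  ✓
  (0,4): δ = 13.80°  ✓
  (0,5): δ = 86.27°  ·
  (0,6): δ = 123.21°  ·
  (0,7): δ = 151.84°  ·
  (1,2): δ = 113.46°  ·
  (1,3): δ = 71.98°  ·
  (1,4): δ = 27.62°  ✓
  (1,5): δ = 44.86°  ·
  (1,6): δ = 81.80°  ·
  (1,7): δ = 110.43°  ·
  (2,3): δ = 138.52°  ·
  (2,4): δ = 94.16°  ·
  (2,5): δ = 21.68°  ✓
  (2,6): δ = 15.26°  ✓
  (2,7): δ = 43.89°  ·
  (3,4): δ = 135.64°  ·
  (3,5): δ = 63.16°  ·
  (3,6): δ = 26.22°  ✓
  (3,7): δ = 2.41°  ✓
  (4,5): δ = 107.52°  ·
  (4,6): δ = 70.58°  ·
  (4,7): δ = 41.95°  ·
  (5,6): δ = 143.06°  ·
  (5,7): δ = 114.43°  ·
  (6,7): δ = 151.37°  ·
antipodal pairs: 7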